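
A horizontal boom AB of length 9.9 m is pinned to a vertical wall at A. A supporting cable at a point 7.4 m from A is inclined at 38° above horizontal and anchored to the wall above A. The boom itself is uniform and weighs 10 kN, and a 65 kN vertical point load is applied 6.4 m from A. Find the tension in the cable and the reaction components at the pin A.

T = 102.2 kN, A_x = 80.52 kN, A_y = 12.09 kN

ΣM about A: T·sin38°·7.4 − 10·4.95 − 65·6.4 = 0 → T = 465.5/(7.4·0.615661) = 102.175 ≈ 102.2 kN.
ΣF_x = 0: A_x − T·cos38° = 0 → A_x = 102.175 × 0.788011 = 80.52 kN.
ΣF_y = 0: A_y + T·sin38° − 10 − 65 = 0 → A_y = 75 − 102.175 × 0.615661 = 12.09 kN.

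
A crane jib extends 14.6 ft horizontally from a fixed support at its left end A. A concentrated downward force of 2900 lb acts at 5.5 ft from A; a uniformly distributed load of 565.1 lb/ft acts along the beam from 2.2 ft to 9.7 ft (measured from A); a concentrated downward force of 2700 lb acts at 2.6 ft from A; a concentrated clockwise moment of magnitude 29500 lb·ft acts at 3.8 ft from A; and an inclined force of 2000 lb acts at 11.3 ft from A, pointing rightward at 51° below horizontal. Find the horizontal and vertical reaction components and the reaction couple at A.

Resultant of the distributed load: 565.1 × 7.5 = 4238.25 lb at 5.95 ft from A.
ΣF_x = 0: A_x + 2000·cos51° = 0 → A_x = -1259 lb.
ΣF_y = 0: A_y − 2900 − 565.1·7.5 − 2700 − 2000·sin51° = 0 → A_y = 11390 lb.
ΣM about A: M_A − 2900·5.5 − (565.1·7.5)·5.95 − 2700·2.6 − 29500 − 2000·sin51°·11.3 = 0 → M_A = 95250 lb·ft.

A_x = -1259 lb, A_y = 11390 lb, M_A = 95250 lb·ft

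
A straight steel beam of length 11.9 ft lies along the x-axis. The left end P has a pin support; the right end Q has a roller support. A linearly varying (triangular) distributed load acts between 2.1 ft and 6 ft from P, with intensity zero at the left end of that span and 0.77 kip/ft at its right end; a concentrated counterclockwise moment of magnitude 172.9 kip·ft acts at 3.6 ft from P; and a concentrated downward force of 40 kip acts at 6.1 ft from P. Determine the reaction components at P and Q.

P_x = 0, P_y = 34.93 kip, Q_y = 6.568 kip

Resultant of the triangular load: ½ × 0.77 × 3.9 = 1.5015 kip, acting at 4.7 ft from P (one-third of the span from the peak).
Moments about P: Q_y·11.9 − (½·0.77·3.9)·4.7 + 172.9 − 40·6.1 = 0 → Q_y = 78.15705/11.9 = 6.56782 ≈ 6.568 kip.
ΣF_y = 0: P_y + 6.56782 − ½·0.77·3.9 − 40 = 0 → P_y = 34.93 kip.
ΣF_x = 0: no horizontal applied forces, so P_x = 0.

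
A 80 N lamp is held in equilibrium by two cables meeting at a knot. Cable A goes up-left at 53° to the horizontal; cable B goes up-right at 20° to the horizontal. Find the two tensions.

T_A = 78.61 N, T_B = 50.35 N

ΣF_x = 0: −T_A·cos53° + T_B·cos20° = 0 → T_B = 0.640438·T_A.
ΣF_y = 0: T_A·sin53° + T_B·sin20° = 80.
Substitute: T_A·(0.798636 + 0.640438·0.34202) = 80 → T_A = 78.6103 ≈ 78.61 N.
Then T_B = 0.640438 × 78.6103 = 50.35 N.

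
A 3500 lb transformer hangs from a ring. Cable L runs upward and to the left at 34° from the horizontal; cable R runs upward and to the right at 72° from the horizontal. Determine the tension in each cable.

ΣF_x = 0: −T_L·cos34° + T_R·cos72° = 0 → T_R = 2.68282·T_L.
ΣF_y = 0: T_L·sin34° + T_R·sin72° = 3500.
Substitute: T_L·(0.559193 + 2.68282·0.951057) = 3500 → T_L = 1125.15 ≈ 1125 lb.
Then T_R = 2.68282 × 1125.15 = 3019 lb.

T_L = 1125 lb, T_R = 3019 lb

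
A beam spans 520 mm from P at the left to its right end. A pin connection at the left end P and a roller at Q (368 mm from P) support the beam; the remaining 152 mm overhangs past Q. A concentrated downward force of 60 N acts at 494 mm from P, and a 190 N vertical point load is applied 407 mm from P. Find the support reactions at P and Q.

P_x = 0, P_y = -40.68 N, Q_y = 290.7 N

Taking moments about P: Q_y·368 − 60·494 − 190·407 = 0 → Q_y = 106970/368 = 290.679 ≈ 290.7 N.
ΣF_y = 0: P_y + 290.679 − 60 − 190 = 0 → P_y = -40.68 N.
ΣF_x = 0: no horizontal applied forces, so P_x = 0.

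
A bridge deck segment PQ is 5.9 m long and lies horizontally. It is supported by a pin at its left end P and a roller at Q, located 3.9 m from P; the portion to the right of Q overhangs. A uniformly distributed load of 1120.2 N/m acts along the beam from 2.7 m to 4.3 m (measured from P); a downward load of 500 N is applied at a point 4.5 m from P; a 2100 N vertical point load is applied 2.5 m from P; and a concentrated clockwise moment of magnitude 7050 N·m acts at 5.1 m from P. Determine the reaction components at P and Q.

Resultant of the distributed load: 1120.2 × 1.6 = 1792.32 N at 3.5 m from P.
Moments about P: Q_y·3.9 − (1120.2·1.6)·3.5 − 500·4.5 − 2100·2.5 − 7050 = 0 → Q_y = 20823.12/3.9 = 5339.26 ≈ 5339 N.
ΣF_y = 0: P_y + 5339.26 − 1120.2·1.6 − 500 − 2100 = 0 → P_y = -946.9 N.
ΣF_x = 0: no horizontal applied forces, so P_x = 0.

P_x = 0, P_y = -946.9 N, Q_y = 5339 N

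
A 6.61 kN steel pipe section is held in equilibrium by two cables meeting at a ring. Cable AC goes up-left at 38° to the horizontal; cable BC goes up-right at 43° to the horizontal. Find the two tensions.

T_AC = 4.895 kN, T_BC = 5.274 kN

ΣF_x = 0: −T_AC·cos38° + T_BC·cos43° = 0 → T_BC = 1.07747·T_AC.
ΣF_y = 0: T_AC·sin38° + T_BC·sin43° = 6.61.
Substitute: T_AC·(0.615661 + 1.07747·0.681998) = 6.61 → T_AC = 4.89451 ≈ 4.895 kN.
Then T_BC = 1.07747 × 4.89451 = 5.274 kN.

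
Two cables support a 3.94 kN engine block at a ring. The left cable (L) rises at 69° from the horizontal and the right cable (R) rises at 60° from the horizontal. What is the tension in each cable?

T_L = 2.535 kN, T_R = 1.817 kN

ΣF_x = 0: −T_L·cos69° + T_R·cos60° = 0 → T_R = 0.716736·T_L.
ΣF_y = 0: T_L·sin69° + T_R·sin60° = 3.94.
Substitute: T_L·(0.93358 + 0.716736·0.866025) = 3.94 → T_L = 2.53492 ≈ 2.535 kN.
Then T_R = 0.716736 × 2.53492 = 1.817 kN.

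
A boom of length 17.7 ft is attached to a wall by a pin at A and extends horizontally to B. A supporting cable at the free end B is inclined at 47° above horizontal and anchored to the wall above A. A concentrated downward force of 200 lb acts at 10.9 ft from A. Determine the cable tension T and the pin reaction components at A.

ΣM about A: T·sin47°·17.7 − 200·10.9 = 0 → T = 2180/(17.7·0.731354) = 168.405 ≈ 168.4 lb.
ΣF_x = 0: A_x − T·cos47° = 0 → A_x = 168.405 × 0.681998 = 114.9 lb.
ΣF_y = 0: A_y + T·sin47° − 200 = 0 → A_y = 200 − 168.405 × 0.731354 = 76.84 lb.

T = 168.4 lb, A_x = 114.9 lb, A_y = 76.84 lb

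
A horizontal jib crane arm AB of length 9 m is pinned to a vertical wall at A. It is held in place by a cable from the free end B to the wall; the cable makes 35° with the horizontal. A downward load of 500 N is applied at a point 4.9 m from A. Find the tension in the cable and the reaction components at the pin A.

T = 474.6 N, A_x = 388.8 N, A_y = 227.8 N

ΣM about A: T·sin35°·9 − 500·4.9 = 0 → T = 2450/(9·0.573576) = 474.605 ≈ 474.6 N.
ΣF_x = 0: A_x − T·cos35° = 0 → A_x = 474.605 × 0.819152 = 388.8 N.
ΣF_y = 0: A_y + T·sin35° − 500 = 0 → A_y = 500 − 474.605 × 0.573576 = 227.8 N.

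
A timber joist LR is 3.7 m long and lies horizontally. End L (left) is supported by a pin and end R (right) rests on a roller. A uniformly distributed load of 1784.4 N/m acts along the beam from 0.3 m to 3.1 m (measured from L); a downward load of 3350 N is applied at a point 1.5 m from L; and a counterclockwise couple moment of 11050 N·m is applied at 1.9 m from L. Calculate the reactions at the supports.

L_x = 0, L_y = 7679 N, R_y = 667.2 N

Resultant of the distributed load: 1784.4 × 2.8 = 4996.32 N at 1.7 m from L.
Moments about L: R_y·3.7 − (1784.4·2.8)·1.7 − 3350·1.5 + 11050 = 0 → R_y = 2468.744/3.7 = 667.228 ≈ 667.2 N.
ΣF_y = 0: L_y + 667.228 − 1784.4·2.8 − 3350 = 0 → L_y = 7679 N.
ΣF_x = 0: no horizontal applied forces, so L_x = 0.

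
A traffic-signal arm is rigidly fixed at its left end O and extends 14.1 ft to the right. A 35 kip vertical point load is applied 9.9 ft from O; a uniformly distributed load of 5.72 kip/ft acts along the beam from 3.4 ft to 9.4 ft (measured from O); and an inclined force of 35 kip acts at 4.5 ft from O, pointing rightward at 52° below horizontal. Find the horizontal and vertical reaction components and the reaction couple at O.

O_x = -21.55 kip, O_y = 96.90 kip, M_O = 690.3 kip·ft

Resultant of the distributed load: 5.72 × 6 = 34.32 kip at 6.4 ft from O.
ΣF_x = 0: O_x + 35·cos52° = 0 → O_x = -21.55 kip.
ΣF_y = 0: O_y − 35 − 5.72·6 − 35·sin52° = 0 → O_y = 96.90 kip.
ΣM about O: M_O − 35·9.9 − (5.72·6)·6.4 − 35·sin52°·4.5 = 0 → M_O = 690.3 kip·ft.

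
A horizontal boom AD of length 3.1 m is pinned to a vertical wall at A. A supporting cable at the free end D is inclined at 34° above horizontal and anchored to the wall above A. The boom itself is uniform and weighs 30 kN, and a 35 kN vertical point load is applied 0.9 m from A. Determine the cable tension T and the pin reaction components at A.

T = 45.00 kN, A_x = 37.30 kN, A_y = 39.84 kN

ΣM about A: T·sin34°·3.1 − 30·1.55 − 35·0.9 = 0 → T = 78/(3.1·0.559193) = 44.9957 ≈ 45.00 kN.
ΣF_x = 0: A_x − T·cos34° = 0 → A_x = 44.9957 × 0.829038 = 37.30 kN.
ΣF_y = 0: A_y + T·sin34° − 30 − 35 = 0 → A_y = 65 − 44.9957 × 0.559193 = 39.84 kN.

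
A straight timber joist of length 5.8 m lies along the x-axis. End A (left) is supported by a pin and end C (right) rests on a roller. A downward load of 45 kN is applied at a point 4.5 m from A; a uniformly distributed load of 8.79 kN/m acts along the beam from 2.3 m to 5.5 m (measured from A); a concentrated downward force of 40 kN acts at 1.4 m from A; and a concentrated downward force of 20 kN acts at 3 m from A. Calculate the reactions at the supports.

A_x = 0, A_y = 59.30 kN, C_y = 73.83 kN

Resultant of the distributed load: 8.79 × 3.2 = 28.128 kN at 3.9 m from A.
Moments about A: C_y·5.8 − 45·4.5 − (8.79·3.2)·3.9 − 40·1.4 − 20·3 = 0 → C_y = 428.1992/5.8 = 73.8274 ≈ 73.83 kN.
ΣF_y = 0: A_y + 73.8274 − 45 − 8.79·3.2 − 40 − 20 = 0 → A_y = 59.30 kN.
ΣF_x = 0: no horizontal applied forces, so A_x = 0.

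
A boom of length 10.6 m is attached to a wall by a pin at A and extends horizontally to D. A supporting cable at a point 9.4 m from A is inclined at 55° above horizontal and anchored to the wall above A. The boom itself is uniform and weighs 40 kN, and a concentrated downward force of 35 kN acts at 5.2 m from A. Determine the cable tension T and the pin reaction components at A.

ΣM about A: T·sin55°·9.4 − 40·5.3 − 35·5.2 = 0 → T = 394/(9.4·0.819152) = 51.1686 ≈ 51.17 kN.
ΣF_x = 0: A_x − T·cos55° = 0 → A_x = 51.1686 × 0.573576 = 29.35 kN.
ΣF_y = 0: A_y + T·sin55° − 40 − 35 = 0 → A_y = 75 − 51.1686 × 0.819152 = 33.09 kN.

T = 51.17 kN, A_x = 29.35 kN, A_y = 33.09 kN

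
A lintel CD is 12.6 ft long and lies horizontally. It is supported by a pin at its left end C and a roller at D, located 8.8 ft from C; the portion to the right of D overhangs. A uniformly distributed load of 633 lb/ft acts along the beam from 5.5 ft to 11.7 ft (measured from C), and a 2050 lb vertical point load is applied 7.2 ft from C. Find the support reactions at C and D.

C_x = 0, C_y = 461.9 lb, D_y = 5513 lb

Resultant of the distributed load: 633 × 6.2 = 3924.6 lb at 8.6 ft from C.
Moments about C: D_y·8.8 − (633·6.2)·8.6 − 2050·7.2 = 0 → D_y = 48511.56/8.8 = 5512.68 ≈ 5513 lb.
ΣF_y = 0: C_y + 5512.68 − 633·6.2 − 2050 = 0 → C_y = 461.9 lb.
ΣF_x = 0: no horizontal applied forces, so C_x = 0.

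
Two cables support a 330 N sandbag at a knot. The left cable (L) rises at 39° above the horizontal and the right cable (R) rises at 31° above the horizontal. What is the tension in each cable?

T_L = 301.0 N, T_R = 272.9 N

ΣF_x = 0: −T_L·cos39° + T_R·cos31° = 0 → T_R = 0.906644·T_L.
ΣF_y = 0: T_L·sin39° + T_R·sin31° = 330.
Substitute: T_L·(0.62932 + 0.906644·0.515038) = 330 → T_L = 301.019 ≈ 301.0 N.
Then T_R = 0.906644 × 301.019 = 272.9 N.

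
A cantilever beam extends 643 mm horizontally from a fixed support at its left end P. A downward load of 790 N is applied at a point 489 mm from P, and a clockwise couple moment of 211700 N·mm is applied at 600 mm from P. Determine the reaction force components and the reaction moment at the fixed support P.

ΣF_x = 0: P_x = 0.
ΣF_y = 0: P_y − 790 = 0 → P_y = 790.0 N.
ΣM about P: M_P − 790·489 − 211700 = 0 → M_P = 598000 N·mm.

P_x = 0, P_y = 790.0 N, M_P = 598000 N·mm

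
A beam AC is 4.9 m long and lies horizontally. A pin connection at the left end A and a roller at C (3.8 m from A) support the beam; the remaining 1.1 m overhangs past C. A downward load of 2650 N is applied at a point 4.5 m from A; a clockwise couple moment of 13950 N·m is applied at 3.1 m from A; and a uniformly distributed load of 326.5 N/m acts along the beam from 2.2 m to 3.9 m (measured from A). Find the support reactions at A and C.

Resultant of the distributed load: 326.5 × 1.7 = 555.05 N at 3.05 m from A.
Moments about A: C_y·3.8 − 2650·4.5 − 13950 − (326.5·1.7)·3.05 = 0 → C_y = 27567.9025/3.8 = 7254.71 ≈ 7255 N.
ΣF_y = 0: A_y + 7254.71 − 2650 − 326.5·1.7 = 0 → A_y = -4050 N.
ΣF_x = 0: no horizontal applied forces, so A_x = 0.

A_x = 0, A_y = -4050 N, C_y = 7255 N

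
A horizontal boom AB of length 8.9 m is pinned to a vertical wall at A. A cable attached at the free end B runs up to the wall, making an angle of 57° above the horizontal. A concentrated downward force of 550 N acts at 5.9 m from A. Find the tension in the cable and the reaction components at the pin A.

T = 434.7 N, A_x = 236.8 N, A_y = 185.4 N

ΣM about A: T·sin57°·8.9 − 550·5.9 = 0 → T = 3245/(8.9·0.838671) = 434.743 ≈ 434.7 N.
ΣF_x = 0: A_x − T·cos57° = 0 → A_x = 434.743 × 0.544639 = 236.8 N.
ΣF_y = 0: A_y + T·sin57° − 550 = 0 → A_y = 550 − 434.743 × 0.838671 = 185.4 N.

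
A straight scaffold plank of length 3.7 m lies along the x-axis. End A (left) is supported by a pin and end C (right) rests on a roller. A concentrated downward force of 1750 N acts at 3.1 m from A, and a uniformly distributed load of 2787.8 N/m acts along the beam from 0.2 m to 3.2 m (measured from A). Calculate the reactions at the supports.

Resultant of the distributed load: 2787.8 × 3 = 8363.4 N at 1.7 m from A.
Taking moments about A: C_y·3.7 − 1750·3.1 − (2787.8·3)·1.7 = 0 → C_y = 19642.78/3.7 = 5308.86 ≈ 5309 N.
ΣF_y = 0: A_y + 5308.86 − 1750 − 2787.8·3 = 0 → A_y = 4805 N.
ΣF_x = 0: no horizontal applied forces, so A_x = 0.

A_x = 0, A_y = 4805 N, C_y = 5309 N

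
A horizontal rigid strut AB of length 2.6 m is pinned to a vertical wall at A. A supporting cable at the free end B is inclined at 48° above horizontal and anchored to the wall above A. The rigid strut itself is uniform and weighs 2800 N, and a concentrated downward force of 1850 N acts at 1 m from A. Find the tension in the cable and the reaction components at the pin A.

ΣM about A: T·sin48°·2.6 − 2800·1.3 − 1850·1 = 0 → T = 5490/(2.6·0.743145) = 2841.35 ≈ 2841 N.
ΣF_x = 0: A_x − T·cos48° = 0 → A_x = 2841.35 × 0.669131 = 1901 N.
ΣF_y = 0: A_y + T·sin48° − 2800 − 1850 = 0 → A_y = 4650 − 2841.35 × 0.743145 = 2538 N.

T = 2841 N, A_x = 1901 N, A_y = 2538 N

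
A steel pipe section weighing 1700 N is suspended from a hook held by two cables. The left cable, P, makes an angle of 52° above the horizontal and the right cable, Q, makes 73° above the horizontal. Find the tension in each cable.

ΣF_x = 0: −T_P·cos52° + T_Q·cos73° = 0 → T_Q = 2.10575·T_P.
ΣF_y = 0: T_P·sin52° + T_Q·sin73° = 1700.
Substitute: T_P·(0.788011 + 2.10575·0.956305) = 1700 → T_P = 606.764 ≈ 606.8 N.
Then T_Q = 2.10575 × 606.764 = 1278 N.

T_P = 606.8 N, T_Q = 1278 N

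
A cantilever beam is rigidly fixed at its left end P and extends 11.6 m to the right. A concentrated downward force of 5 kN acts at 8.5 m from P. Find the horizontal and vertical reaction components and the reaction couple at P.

ΣF_x = 0: P_x = 0.
ΣF_y = 0: P_y − 5 = 0 → P_y = 5.000 kN.
ΣM about P: M_P − 5·8.5 = 0 → M_P = 42.50 kN·m.

P_x = 0, P_y = 5.000 kN, M_P = 42.50 kN·m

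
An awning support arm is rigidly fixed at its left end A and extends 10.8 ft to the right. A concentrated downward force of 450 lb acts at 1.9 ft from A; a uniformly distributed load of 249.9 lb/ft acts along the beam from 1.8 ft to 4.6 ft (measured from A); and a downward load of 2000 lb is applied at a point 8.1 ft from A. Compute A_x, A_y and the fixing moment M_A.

Resultant of the distributed load: 249.9 × 2.8 = 699.72 lb at 3.2 ft from A.
ΣF_x = 0: A_x = 0.
ΣF_y = 0: A_y − 450 − 249.9·2.8 − 2000 = 0 → A_y = 3150 lb.
ΣM about A: M_A − 450·1.9 − (249.9·2.8)·3.2 − 2000·8.1 = 0 → M_A = 19290 lb·ft.

A_x = 0, A_y = 3150 lb, M_A = 19290 lb·ft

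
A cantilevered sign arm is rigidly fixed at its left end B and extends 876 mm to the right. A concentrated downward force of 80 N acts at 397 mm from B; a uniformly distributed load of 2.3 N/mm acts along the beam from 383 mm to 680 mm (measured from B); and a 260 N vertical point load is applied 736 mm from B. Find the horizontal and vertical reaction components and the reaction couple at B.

B_x = 0, B_y = 1023 N, M_B = 586200 N·mm

Resultant of the distributed load: 2.3 × 297 = 683.1 N at 531.5 mm from B.
ΣF_x = 0: B_x = 0.
ΣF_y = 0: B_y − 80 − 2.3·297 − 260 = 0 → B_y = 1023 N.
ΣM about B: M_B − 80·397 − (2.3·297)·531.5 − 260·736 = 0 → M_B = 586200 N·mm.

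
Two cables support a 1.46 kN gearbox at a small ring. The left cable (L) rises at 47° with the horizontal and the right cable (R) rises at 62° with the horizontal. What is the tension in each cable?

ΣF_x = 0: −T_L·cos47° + T_R·cos62° = 0 → T_R = 1.45269·T_L.
ΣF_y = 0: T_L·sin47° + T_R·sin62° = 1.46.
Substitute: T_L·(0.731354 + 1.45269·0.882948) = 1.46 → T_L = 0.724924 ≈ 0.7249 kN.
Then T_R = 1.45269 × 0.724924 = 1.053 kN.

T_L = 0.7249 kN, T_R = 1.053 kN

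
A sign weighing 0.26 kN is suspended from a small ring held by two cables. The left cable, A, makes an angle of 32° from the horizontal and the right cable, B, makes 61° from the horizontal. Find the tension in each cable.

T_A = 0.1262 kN, T_B = 0.2208 kN

ΣF_x = 0: −T_A·cos32° + T_B·cos61° = 0 → T_B = 1.74924·T_A.
ΣF_y = 0: T_A·sin32° + T_B·sin61° = 0.26.
Substitute: T_A·(0.529919 + 1.74924·0.87462) = 0.26 → T_A = 0.126223 ≈ 0.1262 kN.
Then T_B = 1.74924 × 0.126223 = 0.2208 kN.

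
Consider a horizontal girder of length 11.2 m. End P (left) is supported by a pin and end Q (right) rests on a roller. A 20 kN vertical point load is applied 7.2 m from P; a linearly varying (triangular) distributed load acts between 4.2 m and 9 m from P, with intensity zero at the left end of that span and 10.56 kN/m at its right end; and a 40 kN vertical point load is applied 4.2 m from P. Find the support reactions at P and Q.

P_x = 0, P_y = 40.74 kN, Q_y = 44.60 kN

Resultant of the triangular load: ½ × 10.56 × 4.8 = 25.344 kN, acting at 7.4 m from P (one-third of the span from the peak).
Moments about P: Q_y·11.2 − 20·7.2 − (½·10.56·4.8)·7.4 − 40·4.2 = 0 → Q_y = 499.5456/11.2 = 44.6023 ≈ 44.60 kN.
ΣF_y = 0: P_y + 44.6023 − 20 − ½·10.56·4.8 − 40 = 0 → P_y = 40.74 kN.
ΣF_x = 0: no horizontal applied forces, so P_x = 0.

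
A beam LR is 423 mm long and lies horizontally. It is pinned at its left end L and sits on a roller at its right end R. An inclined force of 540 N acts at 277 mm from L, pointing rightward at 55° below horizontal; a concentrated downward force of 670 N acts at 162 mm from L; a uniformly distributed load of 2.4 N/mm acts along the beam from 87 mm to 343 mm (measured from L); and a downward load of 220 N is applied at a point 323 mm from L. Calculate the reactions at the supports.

Resultant of the distributed load: 2.4 × 256 = 614.4 N at 215 mm from L.
Moments about L: R_y·423 − 540·sin55°·277 − 670·162 − (2.4·256)·215 − 220·323 = 0 → R_y = 434225/423 = 1026.54 ≈ 1027 N.
ΣF_y = 0: L_y + 1026.54 − 540·sin55° − 670 − 2.4·256 − 220 = 0 → L_y = 920.2 N.
ΣF_x = 0: L_x + 540·cos55° = 0 → L_x = -309.7 N.

L_x = -309.7 N, L_y = 920.2 N, R_y = 1027 N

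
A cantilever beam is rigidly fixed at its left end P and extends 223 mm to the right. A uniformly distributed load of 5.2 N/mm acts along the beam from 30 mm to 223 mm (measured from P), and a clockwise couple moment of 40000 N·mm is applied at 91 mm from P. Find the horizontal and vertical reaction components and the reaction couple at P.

P_x = 0, P_y = 1004 N, M_P = 167000 N·mm

Resultant of the distributed load: 5.2 × 193 = 1003.6 N at 126.5 mm from P.
ΣF_x = 0: P_x = 0.
ΣF_y = 0: P_y − 5.2·193 = 0 → P_y = 1004 N.
ΣM about P: M_P − (5.2·193)·126.5 − 40000 = 0 → M_P = 167000 N·mm.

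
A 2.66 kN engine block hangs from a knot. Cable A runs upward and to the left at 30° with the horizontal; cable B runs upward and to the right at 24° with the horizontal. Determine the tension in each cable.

T_A = 3.004 kN, T_B = 2.847 kN

ΣF_x = 0: −T_A·cos30° + T_B·cos24° = 0 → T_B = 0.947983·T_A.
ΣF_y = 0: T_A·sin30° + T_B·sin24° = 2.66.
Substitute: T_A·(0.5 + 0.947983·0.406737) = 2.66 → T_A = 3.00368 ≈ 3.004 kN.
Then T_B = 0.947983 × 3.00368 = 2.847 kN.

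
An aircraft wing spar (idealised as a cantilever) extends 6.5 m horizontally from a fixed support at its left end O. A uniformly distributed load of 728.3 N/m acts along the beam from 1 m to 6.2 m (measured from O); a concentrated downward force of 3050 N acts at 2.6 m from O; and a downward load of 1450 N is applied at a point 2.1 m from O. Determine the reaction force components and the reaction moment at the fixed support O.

O_x = 0, O_y = 8287 N, M_O = 24610 N·m

Resultant of the distributed load: 728.3 × 5.2 = 3787.16 N at 3.6 m from O.
ΣF_x = 0: O_x = 0.
ΣF_y = 0: O_y − 728.3·5.2 − 3050 − 1450 = 0 → O_y = 8287 N.
ΣM about O: M_O − (728.3·5.2)·3.6 − 3050·2.6 − 1450·2.1 = 0 → M_O = 24610 N·m.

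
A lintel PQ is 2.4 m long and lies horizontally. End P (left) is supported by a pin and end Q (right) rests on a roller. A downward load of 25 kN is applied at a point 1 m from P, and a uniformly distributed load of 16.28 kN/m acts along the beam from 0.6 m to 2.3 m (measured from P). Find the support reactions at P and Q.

P_x = 0, P_y = 25.54 kN, Q_y = 27.14 kN

Resultant of the distributed load: 16.28 × 1.7 = 27.676 kN at 1.45 m from P.
Moments about P: Q_y·2.4 − 25·1 − (16.28·1.7)·1.45 = 0 → Q_y = 65.1302/2.4 = 27.1376 ≈ 27.14 kN.
ΣF_y = 0: P_y + 27.1376 − 25 − 16.28·1.7 = 0 → P_y = 25.54 kN.
ΣF_x = 0: no horizontal applied forces, so P_x = 0.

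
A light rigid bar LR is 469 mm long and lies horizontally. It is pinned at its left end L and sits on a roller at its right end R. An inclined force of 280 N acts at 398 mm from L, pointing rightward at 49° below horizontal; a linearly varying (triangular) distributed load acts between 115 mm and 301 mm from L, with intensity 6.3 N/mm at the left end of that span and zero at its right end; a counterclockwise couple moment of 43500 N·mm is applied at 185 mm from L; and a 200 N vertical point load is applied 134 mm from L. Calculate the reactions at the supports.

L_x = -183.7 N, L_y = 632.4 N, R_y = 364.8 N

Resultant of the triangular load: ½ × 6.3 × 186 = 585.9 N, acting at 177 mm from L (one-third of the span from the peak).
Taking moments about L: R_y·469 − 280·sin49°·398 − (½·6.3·186)·177 + 43500 − 200·134 = 0 → R_y = 171109/469 = 364.838 ≈ 364.8 N.
ΣF_y = 0: L_y + 364.838 − 280·sin49° − ½·6.3·186 − 200 = 0 → L_y = 632.4 N.
ΣF_x = 0: L_x + 280·cos49° = 0 → L_x = -183.7 N.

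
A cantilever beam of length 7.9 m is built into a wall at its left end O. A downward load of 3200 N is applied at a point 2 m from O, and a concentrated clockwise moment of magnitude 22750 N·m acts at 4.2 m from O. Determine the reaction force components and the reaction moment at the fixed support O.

ΣF_x = 0: O_x = 0.
ΣF_y = 0: O_y − 3200 = 0 → O_y = 3200 N.
ΣM about O: M_O − 3200·2 − 22750 = 0 → M_O = 29150 N·m.

O_x = 0, O_y = 3200 N, M_O = 29150 N·m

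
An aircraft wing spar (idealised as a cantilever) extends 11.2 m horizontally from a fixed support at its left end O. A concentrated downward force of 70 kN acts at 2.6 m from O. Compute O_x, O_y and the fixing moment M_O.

ΣF_x = 0: O_x = 0.
ΣF_y = 0: O_y − 70 = 0 → O_y = 70.00 kN.
ΣM about O: M_O − 70·2.6 = 0 → M_O = 182.0 kN·m.

O_x = 0, O_y = 70.00 kN, M_O = 182.0 kN·m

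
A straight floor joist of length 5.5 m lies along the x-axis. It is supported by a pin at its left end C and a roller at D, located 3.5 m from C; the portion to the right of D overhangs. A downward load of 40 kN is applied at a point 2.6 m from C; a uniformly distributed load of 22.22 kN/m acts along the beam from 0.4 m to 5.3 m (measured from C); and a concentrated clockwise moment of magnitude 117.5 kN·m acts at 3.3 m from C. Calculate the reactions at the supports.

C_x = 0, C_y = -3.066 kN, D_y = 151.9 kN

Resultant of the distributed load: 22.22 × 4.9 = 108.878 kN at 2.85 m from C.
Taking moments about C: D_y·3.5 − 40·2.6 − (22.22·4.9)·2.85 − 117.5 = 0 → D_y = 531.8023/3.5 = 151.944 ≈ 151.9 kN.
ΣF_y = 0: C_y + 151.944 − 40 − 22.22·4.9 = 0 → C_y = -3.066 kN.
ΣF_x = 0: no horizontal applied forces, so C_x = 0.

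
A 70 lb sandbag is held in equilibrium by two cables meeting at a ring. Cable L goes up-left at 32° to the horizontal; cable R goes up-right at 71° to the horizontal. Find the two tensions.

ΣF_x = 0: −T_L·cos32° + T_R·cos71° = 0 → T_R = 2.60483·T_L.
ΣF_y = 0: T_L·sin32° + T_R·sin71° = 70.
Substitute: T_L·(0.529919 + 2.60483·0.945519) = 70 → T_L = 23.3892 ≈ 23.39 lb.
Then T_R = 2.60483 × 23.3892 = 60.92 lb.

T_L = 23.39 lb, T_R = 60.92 lb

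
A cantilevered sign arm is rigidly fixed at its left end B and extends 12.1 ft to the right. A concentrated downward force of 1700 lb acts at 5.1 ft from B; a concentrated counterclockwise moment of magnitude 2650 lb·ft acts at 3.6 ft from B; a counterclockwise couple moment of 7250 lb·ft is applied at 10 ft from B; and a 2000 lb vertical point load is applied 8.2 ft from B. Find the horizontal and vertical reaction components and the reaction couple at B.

B_x = 0, B_y = 3700 lb, M_B = 15170 lb·ft

ΣF_x = 0: B_x = 0.
ΣF_y = 0: B_y − 1700 − 2000 = 0 → B_y = 3700 lb.
ΣM about B: M_B − 1700·5.1 + 2650 + 7250 − 2000·8.2 = 0 → M_B = 15170 lb·ft.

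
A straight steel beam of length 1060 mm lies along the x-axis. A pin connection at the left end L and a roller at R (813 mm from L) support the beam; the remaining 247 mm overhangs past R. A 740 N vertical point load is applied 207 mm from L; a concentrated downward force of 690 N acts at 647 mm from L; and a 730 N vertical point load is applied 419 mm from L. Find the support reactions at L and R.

L_x = 0, L_y = 1046 N, R_y = 1114 N

Moments about L: R_y·813 − 740·207 − 690·647 − 730·419 = 0 → R_y = 905480/813 = 1113.75 ≈ 1114 N.
ΣF_y = 0: L_y + 1113.75 − 740 − 690 − 730 = 0 → L_y = 1046 N.
ΣF_x = 0: no horizontal applied forces, so L_x = 0.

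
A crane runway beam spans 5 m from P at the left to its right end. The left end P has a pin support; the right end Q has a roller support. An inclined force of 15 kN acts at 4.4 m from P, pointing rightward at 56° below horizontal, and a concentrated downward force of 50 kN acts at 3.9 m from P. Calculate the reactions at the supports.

P_x = -8.388 kN, P_y = 12.49 kN, Q_y = 49.94 kN

Taking moments about P: Q_y·5 − 15·sin56°·4.4 − 50·3.9 = 0 → Q_y = 249.716/5 = 49.9432 ≈ 49.94 kN.
ΣF_y = 0: P_y + 49.9432 − 15·sin56° − 50 = 0 → P_y = 12.49 kN.
ΣF_x = 0: P_x + 15·cos56° = 0 → P_x = -8.388 kN.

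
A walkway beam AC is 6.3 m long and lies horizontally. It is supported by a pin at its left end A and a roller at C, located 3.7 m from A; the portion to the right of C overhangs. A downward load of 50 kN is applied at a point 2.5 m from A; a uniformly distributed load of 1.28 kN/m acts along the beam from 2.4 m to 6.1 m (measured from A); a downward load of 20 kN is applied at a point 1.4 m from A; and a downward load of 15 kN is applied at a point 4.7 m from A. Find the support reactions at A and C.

A_x = 0, A_y = 23.89 kN, C_y = 65.85 kN

Resultant of the distributed load: 1.28 × 3.7 = 4.736 kN at 4.25 m from A.
Moments about A: C_y·3.7 − 50·2.5 − (1.28·3.7)·4.25 − 20·1.4 − 15·4.7 = 0 → C_y = 243.628/3.7 = 65.8454 ≈ 65.85 kN.
ΣF_y = 0: A_y + 65.8454 − 50 − 1.28·3.7 − 20 − 15 = 0 → A_y = 23.89 kN.
ΣF_x = 0: no horizontal applied forces, so A_x = 0.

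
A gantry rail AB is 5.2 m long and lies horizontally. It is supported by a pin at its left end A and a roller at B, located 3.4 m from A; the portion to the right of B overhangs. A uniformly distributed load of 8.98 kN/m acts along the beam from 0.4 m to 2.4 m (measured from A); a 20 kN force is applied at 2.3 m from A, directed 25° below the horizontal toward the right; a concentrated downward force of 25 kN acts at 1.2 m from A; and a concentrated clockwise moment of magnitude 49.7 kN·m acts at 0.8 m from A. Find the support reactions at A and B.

A_x = -18.13 kN, A_y = 14.86 kN, B_y = 36.55 kN

Resultant of the distributed load: 8.98 × 2 = 17.96 kN at 1.4 m from A.
Moments about A: B_y·3.4 − (8.98·2)·1.4 − 20·sin25°·2.3 − 25·1.2 − 49.7 = 0 → B_y = 124.284/3.4 = 36.5541 ≈ 36.55 kN.
ΣF_y = 0: A_y + 36.5541 − 8.98·2 − 20·sin25° − 25 = 0 → A_y = 14.86 kN.
ΣF_x = 0: A_x + 20·cos25° = 0 → A_x = -18.13 kN.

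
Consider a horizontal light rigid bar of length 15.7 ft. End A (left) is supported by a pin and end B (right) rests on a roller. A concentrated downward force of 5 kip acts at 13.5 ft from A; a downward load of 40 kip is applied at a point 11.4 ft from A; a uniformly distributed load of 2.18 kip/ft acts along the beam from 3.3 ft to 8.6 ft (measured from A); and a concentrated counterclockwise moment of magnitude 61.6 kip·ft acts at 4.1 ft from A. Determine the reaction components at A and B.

Resultant of the distributed load: 2.18 × 5.3 = 11.554 kip at 5.95 ft from A.
Moments about A: B_y·15.7 − 5·13.5 − 40·11.4 − (2.18·5.3)·5.95 + 61.6 = 0 → B_y = 530.6463/15.7 = 33.7991 ≈ 33.80 kip.
ΣF_y = 0: A_y + 33.7991 − 5 − 40 − 2.18·5.3 = 0 → A_y = 22.75 kip.
ΣF_x = 0: no horizontal applied forces, so A_x = 0.

A_x = 0, A_y = 22.75 kip, B_y = 33.80 kip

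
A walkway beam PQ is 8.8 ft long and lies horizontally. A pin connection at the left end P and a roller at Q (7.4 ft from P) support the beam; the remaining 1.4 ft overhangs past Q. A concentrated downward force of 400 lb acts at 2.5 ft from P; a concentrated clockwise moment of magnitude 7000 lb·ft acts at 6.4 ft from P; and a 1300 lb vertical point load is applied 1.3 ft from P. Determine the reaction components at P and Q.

ΣM about P: Q_y·7.4 − 400·2.5 − 7000 − 1300·1.3 = 0 → Q_y = 9690/7.4 = 1309.46 ≈ 1309 lb.
ΣF_y = 0: P_y + 1309.46 − 400 − 1300 = 0 → P_y = 390.5 lb.
ΣF_x = 0: no horizontal applied forces, so P_x = 0.

P_x = 0, P_y = 390.5 lb, Q_y = 1309 lb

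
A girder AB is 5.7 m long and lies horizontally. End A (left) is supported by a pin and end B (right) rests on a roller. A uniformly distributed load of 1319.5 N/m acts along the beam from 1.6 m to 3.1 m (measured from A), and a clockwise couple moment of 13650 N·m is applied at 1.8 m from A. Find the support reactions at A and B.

Resultant of the distributed load: 1319.5 × 1.5 = 1979.25 N at 2.35 m from A.
Moments about A: B_y·5.7 − (1319.5·1.5)·2.35 − 13650 = 0 → B_y = 18301.2375/5.7 = 3210.74 ≈ 3211 N.
ΣF_y = 0: A_y + 3210.74 − 1319.5·1.5 = 0 → A_y = -1231 N.
ΣF_x = 0: no horizontal applied forces, so A_x = 0.

A_x = 0, A_y = -1231 N, B_y = 3211 N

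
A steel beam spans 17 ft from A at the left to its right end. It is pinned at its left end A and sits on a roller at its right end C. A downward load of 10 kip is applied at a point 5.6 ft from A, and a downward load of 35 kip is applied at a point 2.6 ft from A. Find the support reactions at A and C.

A_x = 0, A_y = 36.35 kip, C_y = 8.647 kip

Moments about A: C_y·17 − 10·5.6 − 35·2.6 = 0 → C_y = 147/17 = 8.64706 ≈ 8.647 kip.
ΣF_y = 0: A_y + 8.64706 − 10 − 35 = 0 → A_y = 36.35 kip.
ΣF_x = 0: no horizontal applied forces, so A_x = 0.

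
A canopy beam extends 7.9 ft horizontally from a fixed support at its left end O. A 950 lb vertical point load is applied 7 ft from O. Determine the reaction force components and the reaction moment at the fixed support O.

O_x = 0, O_y = 950.0 lb, M_O = 6650 lb·ft

ΣF_x = 0: O_x = 0.
ΣF_y = 0: O_y − 950 = 0 → O_y = 950.0 lb.
ΣM about O: M_O − 950·7 = 0 → M_O = 6650 lb·ft.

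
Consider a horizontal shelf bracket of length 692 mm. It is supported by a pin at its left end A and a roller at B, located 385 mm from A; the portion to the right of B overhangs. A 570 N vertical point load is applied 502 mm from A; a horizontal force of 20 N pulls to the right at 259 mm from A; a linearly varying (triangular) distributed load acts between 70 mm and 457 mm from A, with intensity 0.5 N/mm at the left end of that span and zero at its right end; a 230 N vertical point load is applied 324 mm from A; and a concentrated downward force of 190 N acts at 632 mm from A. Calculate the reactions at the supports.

Resultant of the triangular load: ½ × 0.5 × 387 = 96.75 N, acting at 199 mm from A (one-third of the span from the peak).
ΣM about A: B_y·385 − 570·502 − (½·0.5·387)·199 − 230·324 − 190·632 = 0 → B_y = 499993.25/385 = 1298.68 ≈ 1299 N.
ΣF_y = 0: A_y + 1298.68 − 570 − ½·0.5·387 − 230 − 190 = 0 → A_y = -211.9 N.
ΣF_x = 0: A_x + 20 = 0 → A_x = -20.00 N.

A_x = -20.00 N, A_y = -211.9 N, B_y = 1299 N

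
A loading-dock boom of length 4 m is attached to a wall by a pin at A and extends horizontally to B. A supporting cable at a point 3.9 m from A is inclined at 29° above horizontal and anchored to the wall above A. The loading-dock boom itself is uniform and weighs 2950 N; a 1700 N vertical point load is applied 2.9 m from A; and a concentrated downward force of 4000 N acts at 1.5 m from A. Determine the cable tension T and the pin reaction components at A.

T = 8901 N, A_x = 7785 N, A_y = 4335 N

ΣM about A: T·sin29°·3.9 − 2950·2 − 1700·2.9 − 4000·1.5 = 0 → T = 16830/(3.9·0.48481) = 8901.19 ≈ 8901 N.
ΣF_x = 0: A_x − T·cos29° = 0 → A_x = 8901.19 × 0.87462 = 7785 N.
ΣF_y = 0: A_y + T·sin29° − 2950 − 1700 − 4000 = 0 → A_y = 8650 − 8901.19 × 0.48481 = 4335 N.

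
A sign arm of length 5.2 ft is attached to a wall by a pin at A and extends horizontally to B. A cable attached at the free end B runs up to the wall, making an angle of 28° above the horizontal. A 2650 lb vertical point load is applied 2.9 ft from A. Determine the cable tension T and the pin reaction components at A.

ΣM about A: T·sin28°·5.2 − 2650·2.9 = 0 → T = 7685/(5.2·0.469472) = 3147.97 ≈ 3148 lb.
ΣF_x = 0: A_x − T·cos28° = 0 → A_x = 3147.97 × 0.882948 = 2779 lb.
ΣF_y = 0: A_y + T·sin28° − 2650 = 0 → A_y = 2650 − 3147.97 × 0.469472 = 1172 lb.

T = 3148 lb, A_x = 2779 lb, A_y = 1172 lb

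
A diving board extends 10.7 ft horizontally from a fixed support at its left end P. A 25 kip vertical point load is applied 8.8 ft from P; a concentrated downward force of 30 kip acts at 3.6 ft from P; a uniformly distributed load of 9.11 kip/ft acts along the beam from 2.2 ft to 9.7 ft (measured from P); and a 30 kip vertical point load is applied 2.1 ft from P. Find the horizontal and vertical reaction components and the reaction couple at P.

Resultant of the distributed load: 9.11 × 7.5 = 68.325 kip at 5.95 ft from P.
ΣF_x = 0: P_x = 0.
ΣF_y = 0: P_y − 25 − 30 − 9.11·7.5 − 30 = 0 → P_y = 153.3 kip.
ΣM about P: M_P − 25·8.8 − 30·3.6 − (9.11·7.5)·5.95 − 30·2.1 = 0 → M_P = 797.5 kip·ft.

P_x = 0, P_y = 153.3 kip, M_P = 797.5 kip·ft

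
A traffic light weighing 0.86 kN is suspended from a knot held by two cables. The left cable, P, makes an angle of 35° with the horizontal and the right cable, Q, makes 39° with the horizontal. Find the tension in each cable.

T_P = 0.6953 kN, T_Q = 0.7329 kN

ΣF_x = 0: −T_P·cos35° + T_Q·cos39° = 0 → T_Q = 1.05405·T_P.
ΣF_y = 0: T_P·sin35° + T_Q·sin39° = 0.86.
Substitute: T_P·(0.573576 + 1.05405·0.62932) = 0.86 → T_P = 0.695281 ≈ 0.6953 kN.
Then T_Q = 1.05405 × 0.695281 = 0.7329 kN.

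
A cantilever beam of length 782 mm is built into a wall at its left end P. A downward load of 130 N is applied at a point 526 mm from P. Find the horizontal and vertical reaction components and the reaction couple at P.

ΣF_x = 0: P_x = 0.
ΣF_y = 0: P_y − 130 = 0 → P_y = 130.0 N.
ΣM about P: M_P − 130·526 = 0 → M_P = 68380 N·mm.

P_x = 0, P_y = 130.0 N, M_P = 68380 N·mm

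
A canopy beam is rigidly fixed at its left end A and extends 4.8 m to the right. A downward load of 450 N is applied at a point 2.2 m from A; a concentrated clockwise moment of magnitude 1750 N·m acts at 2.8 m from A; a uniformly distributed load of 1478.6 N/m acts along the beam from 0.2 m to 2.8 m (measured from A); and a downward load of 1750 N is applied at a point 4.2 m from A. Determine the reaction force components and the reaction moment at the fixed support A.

Resultant of the distributed load: 1478.6 × 2.6 = 3844.36 N at 1.5 m from A.
ΣF_x = 0: A_x = 0.
ΣF_y = 0: A_y − 450 − 1478.6·2.6 − 1750 = 0 → A_y = 6044 N.
ΣM about A: M_A − 450·2.2 − 1750 − (1478.6·2.6)·1.5 − 1750·4.2 = 0 → M_A = 15860 N·m.

A_x = 0, A_y = 6044 N, M_A = 15860 N·m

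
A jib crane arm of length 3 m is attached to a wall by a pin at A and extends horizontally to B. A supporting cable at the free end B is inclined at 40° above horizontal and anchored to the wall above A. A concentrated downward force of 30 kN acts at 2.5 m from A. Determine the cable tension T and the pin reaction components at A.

T = 38.89 kN, A_x = 29.79 kN, A_y = 5.000 kN

ΣM about A: T·sin40°·3 − 30·2.5 = 0 → T = 75/(3·0.642788) = 38.8931 ≈ 38.89 kN.
ΣF_x = 0: A_x − T·cos40° = 0 → A_x = 38.8931 × 0.766044 = 29.79 kN.
ΣF_y = 0: A_y + T·sin40° − 30 = 0 → A_y = 30 − 38.8931 × 0.642788 = 5.000 kN.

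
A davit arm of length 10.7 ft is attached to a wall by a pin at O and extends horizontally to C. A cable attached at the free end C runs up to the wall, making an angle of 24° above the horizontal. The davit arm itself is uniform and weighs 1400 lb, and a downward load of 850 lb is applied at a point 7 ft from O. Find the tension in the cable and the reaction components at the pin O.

T = 3088 lb, O_x = 2821 lb, O_y = 993.9 lb

ΣM about O: T·sin24°·10.7 − 1400·5.35 − 850·7 = 0 → T = 13440/(10.7·0.406737) = 3088.17 ≈ 3088 lb.
ΣF_x = 0: O_x − T·cos24° = 0 → O_x = 3088.17 × 0.913545 = 2821 lb.
ΣF_y = 0: O_y + T·sin24° − 1400 − 850 = 0 → O_y = 2250 − 3088.17 × 0.406737 = 993.9 lb.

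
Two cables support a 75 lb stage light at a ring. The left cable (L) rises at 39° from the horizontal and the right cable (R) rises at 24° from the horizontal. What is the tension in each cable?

ΣF_x = 0: −T_L·cos39° + T_R·cos24° = 0 → T_R = 0.850692·T_L.
ΣF_y = 0: T_L·sin39° + T_R·sin24° = 75.
Substitute: T_L·(0.62932 + 0.850692·0.406737) = 75 → T_L = 76.8972 ≈ 76.90 lb.
Then T_R = 0.850692 × 76.8972 = 65.42 lb.

T_L = 76.90 lb, T_R = 65.42 lb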